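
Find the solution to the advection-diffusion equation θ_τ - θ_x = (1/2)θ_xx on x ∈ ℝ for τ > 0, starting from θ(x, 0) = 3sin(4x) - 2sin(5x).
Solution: Change to a moving frame: let η = x + τ, σ = τ and write θ(x,τ) = u(η,σ).
By the chain rule θ_τ = u_σ + u_η, θ_x = u_η, θ_xx = u_ηη.
Then θ_τ - θ_x = u_σ: the advection term cancels and the PDE becomes the heat equation u_σ = (1/2)u_ηη on η ∈ ℝ.
Initial data: u(η,0) = θ(η,0) = 3sin(4η) - 2sin(5η).
On η ∈ ℝ each mode satisfies (sin(nη))″ = -n² sin(nη), so exp(-n²σ/2) sin(nη) solves the heat equation; by superposition u(η,σ) = Σ c_n exp(-n²σ/2) sin(nη).
Reading off the coefficients: c_4=3, c_5=-2, so u(η,σ) = 3exp(-8σ)sin(4η) - 2exp(-25σ/2)sin(5η).
Substituting back η = x + τ, σ = τ: θ(x,τ) = u(x + τ, τ).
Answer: θ(x, τ) = 3exp(-8τ)sin(4x + 4τ) - 2exp(-25τ/2)sin(5x + 5τ)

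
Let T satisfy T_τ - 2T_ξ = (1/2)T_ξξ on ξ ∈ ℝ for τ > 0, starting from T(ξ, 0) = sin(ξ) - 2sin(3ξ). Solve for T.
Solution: Change to a moving frame: let η = ξ + 2τ, σ = τ and write T(ξ,τ) = u(η,σ).
By the chain rule T_τ = u_σ + 2u_η, T_ξ = u_η, T_ξξ = u_ηη.
Then T_τ - 2T_ξ = u_σ: the advection term cancels and the PDE becomes the heat equation u_σ = (1/2)u_ηη on η ∈ ℝ.
Initial data: u(η,0) = T(η,0) = sin(η) - 2sin(3η).
On η ∈ ℝ each mode satisfies (sin(nη))″ = -n² sin(nη), so exp(-n²σ/2) sin(nη) solves the heat equation; by superposition u(η,σ) = Σ c_n exp(-n²σ/2) sin(nη).
Reading off the coefficients: c_1=1, c_3=-2, so u(η,σ) = exp(-σ/2)sin(η) - 2exp(-9σ/2)sin(3η).
Substituting back η = ξ + 2τ, σ = τ: T(ξ,τ) = u(ξ + 2τ, τ).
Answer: T(ξ, τ) = exp(-τ/2)sin(ξ + 2τ) - 2exp(-9τ/2)sin(3ξ + 6τ)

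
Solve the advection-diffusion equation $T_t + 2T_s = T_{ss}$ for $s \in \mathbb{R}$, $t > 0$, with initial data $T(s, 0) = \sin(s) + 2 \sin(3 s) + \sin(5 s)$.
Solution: Change to a moving frame: let $\eta = s - 2t$, $\sigma = t$ and write $T(s,t) = u(\eta,\sigma)$.
By the chain rule $T_t = u_{\sigma} - 2u_{\eta}$, $T_s = u_{\eta}$, $T_{ss} = u_{\eta\eta}$.
Then $T_t + 2T_s = u_{\sigma}$: the advection term cancels and the PDE becomes the heat equation $u_{\sigma} = u_{\eta\eta}$ on $\eta \in \mathbb{R}$.
Initial data: $u(\eta,0) = T(\eta,0) = \sin(\eta) + 2 \sin(3 \eta) + \sin(5 \eta)$.
On $\eta \in \mathbb{R}$ each mode satisfies $(\sin(n\eta))'' = -n^2 \sin(n\eta)$, so $e^{-n^2\sigma} \sin(n\eta)$ solves the heat equation; by superposition $u(\eta,\sigma) = \sum c_n e^{-n^2\sigma} \sin(n\eta)$.
Reading off the coefficients: $c_1=1, c_3=2, c_5=1$, so $u(\eta,\sigma) = e^{-\sigma} \sin(\eta) + 2 e^{-9 \sigma} \sin(3 \eta) + e^{-25 \sigma} \sin(5 \eta)$.
Substituting back $\eta = s - 2t$, $\sigma = t$: $T(s,t) = u(s - 2t, t)$.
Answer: $T(s, t) = e^{-t} \sin(s - 2 t) + 2 e^{-9 t} \sin(3 s - 6 t) + e^{-25 t} \sin(5 s - 10 t)$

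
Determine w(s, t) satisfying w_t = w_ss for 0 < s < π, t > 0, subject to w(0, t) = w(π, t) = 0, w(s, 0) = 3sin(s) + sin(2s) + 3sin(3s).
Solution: Separating variables: w = Σ c_n exp(-n²t) sin(ns). From w(s,0) = 3sin(s) + sin(2s) + 3sin(3s): c_1=3, c_2=1, c_3=3.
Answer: w(s, t) = 3exp(-t)sin(s) + exp(-4t)sin(2s) + 3exp(-9t)sin(3s)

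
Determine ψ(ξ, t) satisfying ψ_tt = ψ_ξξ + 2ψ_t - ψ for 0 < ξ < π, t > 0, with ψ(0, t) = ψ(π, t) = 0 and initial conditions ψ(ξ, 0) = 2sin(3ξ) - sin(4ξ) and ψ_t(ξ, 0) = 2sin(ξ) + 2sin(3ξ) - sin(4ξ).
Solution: Substitute ψ = exp(t)u, i.e. u = exp(-t)ψ.
By the product rule, ψ_t = exp(t)(u_t + u), ψ_tt = exp(t)(u_tt + 2u_t + u), ψ_ξξ = exp(t)u_ξξ.
Substituting into the PDE and dividing by exp(t): u_tt + 2u_t + u = u_ξξ + 2(u_t + u) - u.
The lower-order terms cancel, leaving the standard wave equation u_tt = u_ξξ.
Initial data for u: u(ξ,0) = ψ(ξ,0) = 2sin(3ξ) - sin(4ξ); u_t(ξ,0) = ψ_t(ξ,0) - ψ(ξ,0) = 2sin(ξ). The boundary conditions carry over: u(0,t) = u(π,t) = 0.
Solve for u:
  Using separation of variables u = X(ξ)T(t):
  Eigenfunctions: sin(nξ), n = 1, 2, 3, ...
  General solution: u(ξ, t) = Σ [A_n cos(n t) + B_n sin(n t)] sin(nξ)
  From u(ξ,0) = 2sin(3ξ) - sin(4ξ): A_3=2, A_4=-1. From u_t(ξ,0) = 2sin(ξ), using u_t(ξ,0) = Σ ω_n B_n sin(nξ) with ω_n = n: B_1 = 2/1 = 2.
Hence u(ξ,t) = 2sin(t)sin(ξ) + 2sin(3ξ)cos(3t) - sin(4ξ)cos(4t).
Transform back: ψ(ξ,t) = exp(t)u(ξ,t).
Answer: ψ(ξ, t) = 2exp(t)sin(t)sin(ξ) + 2exp(t)sin(3ξ)cos(3t) - exp(t)sin(4ξ)cos(4t)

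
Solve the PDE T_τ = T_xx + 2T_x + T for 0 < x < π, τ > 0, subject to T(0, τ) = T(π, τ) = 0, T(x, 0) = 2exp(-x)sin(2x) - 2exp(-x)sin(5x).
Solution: Substitute T = exp(-x)u.
Then T_x = exp(-x)(u_x - u), T_xx = exp(-x)(u_xx - 2u_x + u), T_τ = exp(-x)u_τ; substituting and dividing by exp(-x), the lower-order terms cancel: u_τ = u_xx (standard heat equation).
Data for u: u(x,0) = exp(x)T(x,0) = 2sin(2x) - 2sin(5x). The boundary conditions carry over: u(0,τ) = u(π,τ) = 0.
Separating variables: u = Σ c_n exp(-n²τ) sin(nx). From u(x,0) = 2sin(2x) - 2sin(5x): c_2=2, c_5=-2.
So u(x,τ) = 2exp(-4τ)sin(2x) - 2exp(-25τ)sin(5x), and T(x,τ) = exp(-x)u(x,τ).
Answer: T(x, τ) = 2exp(-x)exp(-4τ)sin(2x) - 2exp(-x)exp(-25τ)sin(5x)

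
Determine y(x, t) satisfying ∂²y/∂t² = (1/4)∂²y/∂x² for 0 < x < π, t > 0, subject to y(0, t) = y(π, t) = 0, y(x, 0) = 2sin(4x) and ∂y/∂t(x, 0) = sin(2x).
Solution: Using separation of variables y = X(x)T(t):
Eigenfunctions: sin(nx), n = 1, 2, 3, ...
General solution: y(x, t) = Σ [A_n cos(n t/2) + B_n sin(n t/2)] sin(nx)
From y(x,0) = 2sin(4x): A_4=2. From y_t(x,0) = sin(2x), using y_t(x,0) = Σ ω_n B_n sin(nx) with ω_n = n/2: B_2 = 1/1 = 1.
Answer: y(x, t) = sin(t)sin(2x) + 2sin(4x)cos(2t)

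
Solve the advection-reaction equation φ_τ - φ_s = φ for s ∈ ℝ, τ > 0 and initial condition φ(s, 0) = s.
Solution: Substitute φ = exp(τ)u, i.e. u = exp(-τ)φ.
By the product rule, φ_τ = exp(τ)(u_τ + u), φ_s = exp(τ)u_s.
Substituting into the PDE and dividing by exp(τ): u_τ + u - u_s = u.
The lower-order terms cancel, leaving the standard advection equation u_τ - u_s = 0.
Initial data for u: u(s,0) = φ(s,0) = s.
Solve for u:
  By method of characteristics (waves move left with speed 1):
  Along characteristics s + τ = const, u is constant, so u(s,τ) = f(s + τ) with f = u(·, 0).
Hence u(s,τ) = s + τ.
Transform back: φ(s,τ) = exp(τ)u(s,τ).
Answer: φ(s, τ) = sexp(τ) + τexp(τ)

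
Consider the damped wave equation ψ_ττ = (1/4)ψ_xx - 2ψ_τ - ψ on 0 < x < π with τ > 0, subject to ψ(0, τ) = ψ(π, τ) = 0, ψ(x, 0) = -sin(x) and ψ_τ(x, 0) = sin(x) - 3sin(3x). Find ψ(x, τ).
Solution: Substitute ψ = exp(-τ)u.
Then ψ_τ = exp(-τ)(u_τ - u), ψ_ττ = exp(-τ)(u_ττ - 2u_τ + u), ψ_xx = exp(-τ)u_xx; substituting and dividing by exp(-τ), the lower-order terms cancel: u_ττ = (1/4)u_xx (standard wave equation).
Data for u: u(x,0) = ψ(x,0) = -sin(x); u_τ(x,0) = ψ_τ(x,0) + ψ(x,0) = -3sin(3x). The boundary conditions carry over: u(0,τ) = u(π,τ) = 0.
Separating variables: u = Σ [A_n cos(ω_n τ) + B_n sin(ω_n τ)] sin(nx), ω_n = n/2. From ICs (B_n = velocity coefficient / ω_n): A_1=-1, B_3=-2.
So u(x,τ) = -sin(x)cos(τ/2) - 2sin(3x)sin(3τ/2), and ψ(x,τ) = exp(-τ)u(x,τ).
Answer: ψ(x, τ) = -exp(-τ)sin(x)cos(τ/2) - 2exp(-τ)sin(3x)sin(3τ/2)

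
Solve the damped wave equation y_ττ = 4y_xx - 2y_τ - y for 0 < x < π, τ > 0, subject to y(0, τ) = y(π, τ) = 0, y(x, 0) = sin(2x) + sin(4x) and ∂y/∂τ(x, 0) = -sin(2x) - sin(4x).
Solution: Substitute y = exp(-τ)u, i.e. u = exp(τ)y.
By the product rule, y_τ = exp(-τ)(u_τ - u), y_ττ = exp(-τ)(u_ττ - 2u_τ + u), y_xx = exp(-τ)u_xx.
Substituting into the PDE and dividing by exp(-τ): u_ττ - 2u_τ + u = 4u_xx - 2(u_τ - u) - u.
The lower-order terms cancel, leaving the standard wave equation u_ττ = 4u_xx.
Initial data for u: u(x,0) = y(x,0) = sin(2x) + sin(4x); u_τ(x,0) = y_τ(x,0) + y(x,0) = 0. The boundary conditions carry over: u(0,τ) = u(π,τ) = 0.
Solve for u:
  Using separation of variables u = X(x)T(τ):
  Eigenfunctions: sin(nx), n = 1, 2, 3, ...
  General solution: u(x, τ) = Σ [A_n cos(2n τ) + B_n sin(2n τ)] sin(nx)
  From u(x,0) = sin(2x) + sin(4x): A_2=1, A_4=1. From u_τ(x,0) = 0: all B_n = 0.
Hence u(x,τ) = sin(2x)cos(4τ) + sin(4x)cos(8τ).
Transform back: y(x,τ) = exp(-τ)u(x,τ).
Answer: y(x, τ) = exp(-τ)sin(2x)cos(4τ) + exp(-τ)sin(4x)cos(8τ)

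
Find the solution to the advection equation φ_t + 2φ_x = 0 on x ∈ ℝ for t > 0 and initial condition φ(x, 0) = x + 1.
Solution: By characteristics (dx/dt = 2), φ(x,t) = f(x - 2t) with f = φ(·, 0).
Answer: φ(x, t) = -2t + x + 1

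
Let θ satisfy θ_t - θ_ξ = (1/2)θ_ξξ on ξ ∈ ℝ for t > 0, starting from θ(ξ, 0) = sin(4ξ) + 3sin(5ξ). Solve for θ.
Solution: Moving frame: η = ξ + t, σ = t, θ = u(η,σ), so θ_t = u_σ + u_η and θ_ξξ = u_ηη.
Hence θ_t - θ_ξ = u_σ and the PDE becomes the heat equation u_σ = (1/2)u_ηη on η ∈ ℝ.
Initial data: u(η,0) = θ(η,0) = sin(4η) + 3sin(5η). Each mode sin(nη) decays as exp(-n²σ/2) on ℝ, so u(η,σ) = Σ c_n exp(-n²σ/2) sin(nη) with c_4=1, c_5=3: u(η,σ) = exp(-8σ)sin(4η) + 3exp(-25σ/2)sin(5η).
Substituting back: θ(ξ,t) = u(ξ + t, t).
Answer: θ(ξ, t) = exp(-8t)sin(4t + 4ξ) + 3exp(-25t/2)sin(5t + 5ξ)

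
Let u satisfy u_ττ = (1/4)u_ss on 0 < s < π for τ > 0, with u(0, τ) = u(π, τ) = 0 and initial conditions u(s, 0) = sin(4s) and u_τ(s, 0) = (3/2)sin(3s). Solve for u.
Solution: Separating variables: u = Σ [A_n cos(ω_n τ) + B_n sin(ω_n τ)] sin(ns), ω_n = n/2. From ICs (B_n = velocity coefficient / ω_n): A_4=1, B_3=1.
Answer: u(s, τ) = sin(3s)sin(3τ/2) + sin(4s)cos(2τ)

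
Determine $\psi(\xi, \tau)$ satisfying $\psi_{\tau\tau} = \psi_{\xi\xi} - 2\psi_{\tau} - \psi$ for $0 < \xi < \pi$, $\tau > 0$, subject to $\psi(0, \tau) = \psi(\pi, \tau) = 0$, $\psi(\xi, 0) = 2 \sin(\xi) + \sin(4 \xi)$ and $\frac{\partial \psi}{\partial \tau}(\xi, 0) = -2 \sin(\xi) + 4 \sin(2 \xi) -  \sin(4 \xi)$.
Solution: Substitute $\psi = e^{-\tau}u$.
Then $\psi_{\tau} = e^{-\tau}(u_{\tau} - u)$, $\psi_{\tau\tau} = e^{-\tau}(u_{\tau\tau} - 2u_{\tau} + u)$, $\psi_{\xi\xi} = e^{-\tau}u_{\xi\xi}$; substituting and dividing by $e^{-\tau}$, the lower-order terms cancel: $u_{\tau\tau} = u_{\xi\xi}$ (standard wave equation).
Data for $u$: $u(\xi,0) = \psi(\xi,0) = 2 \sin(\xi) + \sin(4 \xi)$; $u_{\tau}(\xi,0) = \psi_{\tau}(\xi,0) + \psi(\xi,0) = 4 \sin(2 \xi)$. The boundary conditions carry over: $u(0,\tau) = u(\pi,\tau) = 0$.
Separating variables: $u = \sum [A_n \cos(\omega_n \tau) + B_n \sin(\omega_n \tau)] \sin(n\xi)$, $\omega_n = n$. From ICs ($B_n$ = velocity coefficient / $\omega_n$): $A_1=2, A_4=1, B_2=2$.
So $u(\xi,\tau) = 2 \sin(\xi) \cos(\tau) + 2 \sin(2 \xi) \sin(2 \tau) + \sin(4 \xi) \cos(4 \tau)$, and $\psi(\xi,\tau) = e^{-\tau}u(\xi,\tau)$.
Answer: $\psi(\xi, \tau) = 2 e^{-\tau} \sin(2 \tau) \sin(2 \xi) + 2 e^{-\tau} \sin(\xi) \cos(\tau) + e^{-\tau} \sin(4 \xi) \cos(4 \tau)$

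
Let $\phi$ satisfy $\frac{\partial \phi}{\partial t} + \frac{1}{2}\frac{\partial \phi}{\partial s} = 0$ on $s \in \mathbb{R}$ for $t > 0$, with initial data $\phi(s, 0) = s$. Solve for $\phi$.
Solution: By characteristics ($ds/dt = 1/2$), $\phi(s,t) = f(s - \frac{1}{2}t)$ with $f = \phi( \cdot , 0)$.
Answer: $\phi(s, t) = s - \frac{1}{2} t$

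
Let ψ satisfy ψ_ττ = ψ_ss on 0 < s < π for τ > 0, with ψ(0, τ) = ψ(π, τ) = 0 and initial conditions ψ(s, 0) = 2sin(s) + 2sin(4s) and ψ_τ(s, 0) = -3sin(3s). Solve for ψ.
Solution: Separating variables: ψ = Σ [A_n cos(ω_n τ) + B_n sin(ω_n τ)] sin(ns), ω_n = n. From ICs (B_n = velocity coefficient / ω_n): A_1=2, A_4=2, B_3=-1.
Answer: ψ(s, τ) = 2sin(s)cos(τ) - sin(3s)sin(3τ) + 2sin(4s)cos(4τ)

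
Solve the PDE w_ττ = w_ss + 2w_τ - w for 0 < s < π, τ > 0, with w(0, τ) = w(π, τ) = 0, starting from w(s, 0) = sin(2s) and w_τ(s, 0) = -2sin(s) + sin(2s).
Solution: Substitute w = exp(τ)u.
Then w_τ = exp(τ)(u_τ + u), w_ττ = exp(τ)(u_ττ + 2u_τ + u), w_ss = exp(τ)u_ss; substituting and dividing by exp(τ), the lower-order terms cancel: u_ττ = u_ss (standard wave equation).
Data for u: u(s,0) = w(s,0) = sin(2s); u_τ(s,0) = w_τ(s,0) - w(s,0) = -2sin(s). The boundary conditions carry over: u(0,τ) = u(π,τ) = 0.
Separating variables: u = Σ [A_n cos(ω_n τ) + B_n sin(ω_n τ)] sin(ns), ω_n = n. From ICs (B_n = velocity coefficient / ω_n): A_2=1, B_1=-2.
So u(s,τ) = -2sin(s)sin(τ) + sin(2s)cos(2τ), and w(s,τ) = exp(τ)u(s,τ).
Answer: w(s, τ) = -2exp(τ)sin(s)sin(τ) + exp(τ)sin(2s)cos(2τ)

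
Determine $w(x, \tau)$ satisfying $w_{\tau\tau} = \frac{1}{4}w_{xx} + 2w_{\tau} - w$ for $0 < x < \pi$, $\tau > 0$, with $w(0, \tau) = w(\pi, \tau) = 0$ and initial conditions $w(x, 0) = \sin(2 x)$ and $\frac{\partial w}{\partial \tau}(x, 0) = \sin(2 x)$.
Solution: Substitute $w = e^{\tau}u$.
Then $w_{\tau} = e^{\tau}(u_{\tau} + u)$, $w_{\tau\tau} = e^{\tau}(u_{\tau\tau} + 2u_{\tau} + u)$, $w_{xx} = e^{\tau}u_{xx}$; substituting and dividing by $e^{\tau}$, the lower-order terms cancel: $u_{\tau\tau} = \frac{1}{4}u_{xx}$ (standard wave equation).
Data for $u$: $u(x,0) = w(x,0) = \sin(2 x)$; $u_{\tau}(x,0) = w_{\tau}(x,0) - w(x,0) = 0$. The boundary conditions carry over: $u(0,\tau) = u(\pi,\tau) = 0$.
Separating variables: $u = \sum [A_n \cos(\omega_n \tau) + B_n \sin(\omega_n \tau)] \sin(nx)$, $\omega_n = n/2$. From ICs: $A_2=1$.
So $u(x,\tau) = \sin(2 x) \cos(\tau)$, and $w(x,\tau) = e^{\tau}u(x,\tau)$.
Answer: $w(x, \tau) = e^{\tau} \sin(2 x) \cos(\tau)$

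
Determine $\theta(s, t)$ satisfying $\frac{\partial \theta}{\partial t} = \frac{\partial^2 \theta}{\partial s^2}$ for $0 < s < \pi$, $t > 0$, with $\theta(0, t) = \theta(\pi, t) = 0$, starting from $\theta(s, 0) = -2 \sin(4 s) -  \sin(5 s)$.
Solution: Separating variables: $\theta = \sum c_n e^{-n^2t} \sin(ns)$. From $\theta(s,0) = -2 \sin(4 s) - \sin(5 s)$: $c_4=-2, c_5=-1$.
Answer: $\theta(s, t) = -2 e^{-16 t} \sin(4 s) -  e^{-25 t} \sin(5 s)$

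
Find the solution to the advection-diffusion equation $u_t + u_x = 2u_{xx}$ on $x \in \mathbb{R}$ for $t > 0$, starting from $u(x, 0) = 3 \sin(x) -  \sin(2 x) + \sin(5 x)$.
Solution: Change to a moving frame: let $\eta = x - t$, $\sigma = t$ and write $u(x,t) = w(\eta,\sigma)$.
By the chain rule $u_t = w_{\sigma} - w_{\eta}$, $u_x = w_{\eta}$, $u_{xx} = w_{\eta\eta}$.
Then $u_t + u_x = w_{\sigma}$: the advection term cancels and the PDE becomes the heat equation $w_{\sigma} = 2w_{\eta\eta}$ on $\eta \in \mathbb{R}$.
Initial data: $w(\eta,0) = u(\eta,0) = 3 \sin(\eta) - \sin(2 \eta) + \sin(5 \eta)$.
On $\eta \in \mathbb{R}$ each mode satisfies $(\sin(n\eta))'' = -n^2 \sin(n\eta)$, so $e^{-2n^2\sigma} \sin(n\eta)$ solves the heat equation; by superposition $w(\eta,\sigma) = \sum c_n e^{-2n^2\sigma} \sin(n\eta)$.
Reading off the coefficients: $c_1=3, c_2=-1, c_5=1$, so $w(\eta,\sigma) = 3 e^{-2 \sigma} \sin(\eta) - e^{-8 \sigma} \sin(2 \eta) + e^{-50 \sigma} \sin(5 \eta)$.
Substituting back $\eta = x - t$, $\sigma = t$: $u(x,t) = w(x - t, t)$.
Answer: $u(x, t) = -3 e^{-2 t} \sin(t - x) + e^{-8 t} \sin(2 t - 2 x) -  e^{-50 t} \sin(5 t - 5 x)$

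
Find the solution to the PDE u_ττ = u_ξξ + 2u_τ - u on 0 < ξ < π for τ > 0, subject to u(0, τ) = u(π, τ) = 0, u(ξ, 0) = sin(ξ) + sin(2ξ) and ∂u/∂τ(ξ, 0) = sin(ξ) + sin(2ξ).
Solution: Substitute u = exp(τ)w.
Then u_τ = exp(τ)(w_τ + w), u_ττ = exp(τ)(w_ττ + 2w_τ + w), u_ξξ = exp(τ)w_ξξ; substituting and dividing by exp(τ), the lower-order terms cancel: w_ττ = w_ξξ (standard wave equation).
Data for w: w(ξ,0) = u(ξ,0) = sin(ξ) + sin(2ξ); w_τ(ξ,0) = u_τ(ξ,0) - u(ξ,0) = 0. The boundary conditions carry over: w(0,τ) = w(π,τ) = 0.
Separating variables: w = Σ [A_n cos(ω_n τ) + B_n sin(ω_n τ)] sin(nξ), ω_n = n. From ICs: A_1=1, A_2=1.
So w(ξ,τ) = sin(ξ)cos(τ) + sin(2ξ)cos(2τ), and u(ξ,τ) = exp(τ)w(ξ,τ).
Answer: u(ξ, τ) = exp(τ)sin(ξ)cos(τ) + exp(τ)sin(2ξ)cos(2τ)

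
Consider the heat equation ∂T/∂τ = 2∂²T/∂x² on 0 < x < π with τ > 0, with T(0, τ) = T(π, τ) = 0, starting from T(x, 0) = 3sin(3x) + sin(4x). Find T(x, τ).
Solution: Using separation of variables T = X(x)G(τ):
Eigenfunctions: sin(nx), n = 1, 2, 3, ...
General solution: T(x, τ) = Σ c_n sin(nx) exp(-2n² τ)
Matching T(x,0) = 3sin(3x) + sin(4x) term by term: c_3=3, c_4=1.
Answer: T(x, τ) = 3exp(-18τ)sin(3x) + exp(-32τ)sin(4x)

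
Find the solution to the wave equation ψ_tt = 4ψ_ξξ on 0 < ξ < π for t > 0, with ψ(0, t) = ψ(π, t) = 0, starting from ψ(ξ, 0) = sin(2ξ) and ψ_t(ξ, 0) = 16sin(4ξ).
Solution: Separating variables: ψ = Σ [A_n cos(ω_n t) + B_n sin(ω_n t)] sin(nξ), ω_n = 2n. From ICs (B_n = velocity coefficient / ω_n): A_2=1, B_4=2.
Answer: ψ(ξ, t) = 2sin(8t)sin(4ξ) + sin(2ξ)cos(4t)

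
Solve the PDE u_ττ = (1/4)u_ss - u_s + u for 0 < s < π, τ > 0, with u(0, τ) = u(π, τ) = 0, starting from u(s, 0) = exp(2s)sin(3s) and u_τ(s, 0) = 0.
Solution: Substitute u = exp(2s)w.
Then u_s = exp(2s)(w_s + 2w), u_ss = exp(2s)(w_ss + 4w_s + 4w), u_ττ = exp(2s)w_ττ; substituting and dividing by exp(2s), the lower-order terms cancel: w_ττ = (1/4)w_ss (standard wave equation).
Data for w: w(s,0) = exp(-2s)u(s,0) = sin(3s); w_τ(s,0) = exp(-2s)u_τ(s,0) = 0. The boundary conditions carry over: w(0,τ) = w(π,τ) = 0.
Separating variables: w = Σ [A_n cos(ω_n τ) + B_n sin(ω_n τ)] sin(ns), ω_n = n/2. From ICs: A_3=1.
So w(s,τ) = sin(3s)cos(3τ/2), and u(s,τ) = exp(2s)w(s,τ).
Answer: u(s, τ) = exp(2s)sin(3s)cos(3τ/2)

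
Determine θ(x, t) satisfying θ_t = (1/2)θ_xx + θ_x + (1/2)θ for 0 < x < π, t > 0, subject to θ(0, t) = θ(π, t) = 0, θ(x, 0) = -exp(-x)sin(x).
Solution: Substitute θ = exp(-x)u, i.e. u = exp(x)θ.
By the product rule, θ_x = exp(-x)(u_x - u), θ_xx = exp(-x)(u_xx - 2u_x + u), θ_t = exp(-x)u_t.
Substituting into the PDE and dividing by exp(-x): u_t = (1/2)(u_xx - 2u_x + u) + (u_x - u) + (1/2)u.
The lower-order terms cancel, leaving the standard heat equation u_t = (1/2)u_xx.
Initial data for u: u(x,0) = exp(x)θ(x,0) = -sin(x). The boundary conditions carry over: u(0,t) = u(π,t) = 0.
Solve for u:
  Using separation of variables u = X(x)G(t):
  Eigenfunctions: sin(nx), n = 1, 2, 3, ...
  General solution: u(x, t) = Σ c_n sin(nx) exp(-n² t/2)
  Matching u(x,0) = -sin(x) term by term: c_1=-1.
Hence u(x,t) = -exp(-t/2)sin(x).
Transform back: θ(x,t) = exp(-x)u(x,t).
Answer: θ(x, t) = -exp(-t/2)exp(-x)sin(x)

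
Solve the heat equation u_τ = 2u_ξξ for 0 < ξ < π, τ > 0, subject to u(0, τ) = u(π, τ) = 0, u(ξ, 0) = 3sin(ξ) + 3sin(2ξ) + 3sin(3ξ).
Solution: Using separation of variables u = X(ξ)T(τ):
Eigenfunctions: sin(nξ), n = 1, 2, 3, ...
General solution: u(ξ, τ) = Σ c_n sin(nξ) exp(-2n² τ)
Matching u(ξ,0) = 3sin(ξ) + 3sin(2ξ) + 3sin(3ξ) term by term: c_1=3, c_2=3, c_3=3.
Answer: u(ξ, τ) = 3exp(-2τ)sin(ξ) + 3exp(-8τ)sin(2ξ) + 3exp(-18τ)sin(3ξ)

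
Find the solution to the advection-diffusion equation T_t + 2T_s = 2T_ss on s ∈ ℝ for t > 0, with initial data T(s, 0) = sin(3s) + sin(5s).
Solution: Change to a moving frame: let η = s - 2t, σ = t and write T(s,t) = u(η,σ).
By the chain rule T_t = u_σ - 2u_η, T_s = u_η, T_ss = u_ηη.
Then T_t + 2T_s = u_σ: the advection term cancels and the PDE becomes the heat equation u_σ = 2u_ηη on η ∈ ℝ.
Initial data: u(η,0) = T(η,0) = sin(3η) + sin(5η).
On η ∈ ℝ each mode satisfies (sin(nη))″ = -n² sin(nη), so exp(-2n²σ) sin(nη) solves the heat equation; by superposition u(η,σ) = Σ c_n exp(-2n²σ) sin(nη).
Reading off the coefficients: c_3=1, c_5=1, so u(η,σ) = exp(-18σ)sin(3η) + exp(-50σ)sin(5η).
Substituting back η = s - 2t, σ = t: T(s,t) = u(s - 2t, t).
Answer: T(s, t) = exp(-18t)sin(3s - 6t) + exp(-50t)sin(5s - 10t)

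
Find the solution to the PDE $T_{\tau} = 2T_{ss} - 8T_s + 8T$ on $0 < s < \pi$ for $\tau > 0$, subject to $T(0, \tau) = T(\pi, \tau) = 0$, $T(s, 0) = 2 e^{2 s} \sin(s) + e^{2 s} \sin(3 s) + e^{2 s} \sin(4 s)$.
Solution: Substitute $T = e^{2s}u$.
Then $T_s = e^{2s}(u_s + 2u)$, $T_{ss} = e^{2s}(u_{ss} + 4u_s + 4u)$, $T_{\tau} = e^{2s}u_{\tau}$; substituting and dividing by $e^{2s}$, the lower-order terms cancel: $u_{\tau} = 2u_{ss}$ (standard heat equation).
Data for $u$: $u(s,0) = e^{-2s}T(s,0) = 2 \sin(s) + \sin(3 s) + \sin(4 s)$. The boundary conditions carry over: $u(0,\tau) = u(\pi,\tau) = 0$.
Separating variables: $u = \sum c_n e^{-2n^2\tau} \sin(ns)$. From $u(s,0) = 2 \sin(s) + \sin(3 s) + \sin(4 s)$: $c_1=2, c_3=1, c_4=1$.
So $u(s,\tau) = 2 e^{-2 \tau} \sin(s) + e^{-18 \tau} \sin(3 s) + e^{-32 \tau} \sin(4 s)$, and $T(s,\tau) = e^{2s}u(s,\tau)$.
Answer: $T(s, \tau) = 2 e^{-2 \tau} e^{2 s} \sin(s) + e^{-18 \tau} e^{2 s} \sin(3 s) + e^{-32 \tau} e^{2 s} \sin(4 s)$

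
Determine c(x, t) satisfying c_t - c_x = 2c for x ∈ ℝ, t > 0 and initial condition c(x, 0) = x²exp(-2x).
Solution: Substitute c = exp(-2x)u, i.e. u = exp(2x)c.
By the product rule, c_x = exp(-2x)(u_x - 2u), c_t = exp(-2x)u_t.
Substituting into the PDE and dividing by exp(-2x): u_t - (u_x - 2u) = 2u.
The lower-order terms cancel, leaving the standard advection equation u_t - u_x = 0.
Initial data for u: u(x,0) = exp(2x)c(x,0) = x².
Solve for u:
  By method of characteristics (waves move left with speed 1):
  Along characteristics x + t = const, u is constant, so u(x,t) = f(x + t) with f = u(·, 0).
Hence u(x,t) = t² + 2tx + x².
Transform back: c(x,t) = exp(-2x)u(x,t).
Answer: c(x, t) = t²exp(-2x) + 2txexp(-2x) + x²exp(-2x)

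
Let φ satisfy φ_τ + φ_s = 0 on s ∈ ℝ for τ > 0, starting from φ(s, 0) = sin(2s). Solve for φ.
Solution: By method of characteristics (waves move right with speed 1):
Along characteristics s - τ = const, φ is constant, so φ(s,τ) = f(s - τ) with f = φ(·, 0).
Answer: φ(s, τ) = sin(2s - 2τ)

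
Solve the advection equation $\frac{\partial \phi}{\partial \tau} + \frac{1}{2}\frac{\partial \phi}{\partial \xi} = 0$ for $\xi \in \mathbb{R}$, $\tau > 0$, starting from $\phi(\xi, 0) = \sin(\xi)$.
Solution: By method of characteristics (waves move right with speed 1/2):
Along characteristics $\xi - \frac{1}{2}\tau =$ const, $\phi$ is constant, so $\phi(\xi,\tau) = f(\xi - \frac{1}{2}\tau)$ with $f = \phi( \cdot , 0)$.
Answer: $\phi(\xi, \tau) = - \sin(\tau/2 - \xi)$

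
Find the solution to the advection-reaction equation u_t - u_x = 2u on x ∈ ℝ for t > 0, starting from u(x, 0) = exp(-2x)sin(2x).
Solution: Substitute u = exp(-2x)w.
Then u_x = exp(-2x)(w_x - 2w), u_t = exp(-2x)w_t; substituting and dividing by exp(-2x), the lower-order terms cancel: w_t - w_x = 0 (standard advection equation).
Data for w: w(x,0) = exp(2x)u(x,0) = sin(2x).
By characteristics (dx/dt = -1), w(x,t) = f(x + t) with f = w(·, 0).
So w(x,t) = sin(2t + 2x), and u(x,t) = exp(-2x)w(x,t).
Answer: u(x, t) = exp(-2x)sin(2t + 2x)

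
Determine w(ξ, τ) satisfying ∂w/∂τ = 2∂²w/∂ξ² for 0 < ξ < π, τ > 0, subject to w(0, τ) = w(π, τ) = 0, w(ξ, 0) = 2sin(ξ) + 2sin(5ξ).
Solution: Separating variables: w = Σ c_n exp(-2n²τ) sin(nξ). From w(ξ,0) = 2sin(ξ) + 2sin(5ξ): c_1=2, c_5=2.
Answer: w(ξ, τ) = 2exp(-2τ)sin(ξ) + 2exp(-50τ)sin(5ξ)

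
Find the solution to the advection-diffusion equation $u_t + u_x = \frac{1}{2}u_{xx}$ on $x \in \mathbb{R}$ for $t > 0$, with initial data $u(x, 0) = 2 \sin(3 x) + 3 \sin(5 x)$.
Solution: Change to a moving frame: let $\eta = x - t$, $\sigma = t$ and write $u(x,t) = w(\eta,\sigma)$.
By the chain rule $u_t = w_{\sigma} - w_{\eta}$, $u_x = w_{\eta}$, $u_{xx} = w_{\eta\eta}$.
Then $u_t + u_x = w_{\sigma}$: the advection term cancels and the PDE becomes the heat equation $w_{\sigma} = \frac{1}{2}w_{\eta\eta}$ on $\eta \in \mathbb{R}$.
Initial data: $w(\eta,0) = u(\eta,0) = 2 \sin(3 \eta) + 3 \sin(5 \eta)$.
On $\eta \in \mathbb{R}$ each mode satisfies $(\sin(n\eta))'' = -n^2 \sin(n\eta)$, so $e^{-n^2\sigma/2} \sin(n\eta)$ solves the heat equation; by superposition $w(\eta,\sigma) = \sum c_n e^{-n^2\sigma/2} \sin(n\eta)$.
Reading off the coefficients: $c_3=2, c_5=3$, so $w(\eta,\sigma) = 2 e^{-9 \sigma/2} \sin(3 \eta) + 3 e^{-25 \sigma/2} \sin(5 \eta)$.
Substituting back $\eta = x - t$, $\sigma = t$: $u(x,t) = w(x - t, t)$.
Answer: $u(x, t) = -2 e^{-9 t/2} \sin(3 t - 3 x) - 3 e^{-25 t/2} \sin(5 t - 5 x)$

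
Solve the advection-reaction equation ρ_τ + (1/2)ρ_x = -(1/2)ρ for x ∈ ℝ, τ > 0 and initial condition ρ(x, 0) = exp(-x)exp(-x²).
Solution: Substitute ρ = exp(-x)u, i.e. u = exp(x)ρ.
By the product rule, ρ_x = exp(-x)(u_x - u), ρ_τ = exp(-x)u_τ.
Substituting into the PDE and dividing by exp(-x): u_τ + (1/2)(u_x - u) = -(1/2)u.
The lower-order terms cancel, leaving the standard advection equation u_τ + (1/2)u_x = 0.
Initial data for u: u(x,0) = exp(x)ρ(x,0) = exp(-x²).
Solve for u:
  By method of characteristics (waves move right with speed 1/2):
  Along characteristics x - (1/2)τ = const, u is constant, so u(x,τ) = f(x - (1/2)τ) with f = u(·, 0).
Hence u(x,τ) = exp(-(x - τ/2)²).
Transform back: ρ(x,τ) = exp(-x)u(x,τ).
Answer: ρ(x, τ) = exp(-x)exp(-(x - τ/2)²)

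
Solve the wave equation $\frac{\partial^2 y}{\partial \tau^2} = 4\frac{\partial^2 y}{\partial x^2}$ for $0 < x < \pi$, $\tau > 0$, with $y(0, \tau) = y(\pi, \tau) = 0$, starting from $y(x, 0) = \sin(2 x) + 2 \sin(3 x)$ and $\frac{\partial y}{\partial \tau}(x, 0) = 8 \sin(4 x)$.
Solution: Separating variables: $y = \sum [A_n \cos(\omega_n \tau) + B_n \sin(\omega_n \tau)] \sin(nx)$, $\omega_n = 2n$. From ICs ($B_n$ = velocity coefficient / $\omega_n$): $A_2=1, A_3=2, B_4=1$.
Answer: $y(x, \tau) = \sin(8 \tau) \sin(4 x) + \sin(2 x) \cos(4 \tau) + 2 \sin(3 x) \cos(6 \tau)$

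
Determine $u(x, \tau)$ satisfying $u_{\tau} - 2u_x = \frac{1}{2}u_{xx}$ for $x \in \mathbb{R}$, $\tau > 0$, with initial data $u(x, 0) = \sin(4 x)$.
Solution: Change to a moving frame: let $\eta = x + 2\tau$, $\sigma = \tau$ and write $u(x,\tau) = w(\eta,\sigma)$.
By the chain rule $u_{\tau} = w_{\sigma} + 2w_{\eta}$, $u_x = w_{\eta}$, $u_{xx} = w_{\eta\eta}$.
Then $u_{\tau} - 2u_x = w_{\sigma}$: the advection term cancels and the PDE becomes the heat equation $w_{\sigma} = \frac{1}{2}w_{\eta\eta}$ on $\eta \in \mathbb{R}$.
Initial data: $w(\eta,0) = u(\eta,0) = \sin(4 \eta)$.
On $\eta \in \mathbb{R}$ each mode satisfies $(\sin(n\eta))'' = -n^2 \sin(n\eta)$, so $e^{-n^2\sigma/2} \sin(n\eta)$ solves the heat equation; by superposition $w(\eta,\sigma) = \sum c_n e^{-n^2\sigma/2} \sin(n\eta)$.
Reading off the coefficients: $c_4=1$, so $w(\eta,\sigma) = e^{-8 \sigma} \sin(4 \eta)$.
Substituting back $\eta = x + 2\tau$, $\sigma = \tau$: $u(x,\tau) = w(x + 2\tau, \tau)$.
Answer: $u(x, \tau) = e^{-8 \tau} \sin(8 \tau + 4 x)$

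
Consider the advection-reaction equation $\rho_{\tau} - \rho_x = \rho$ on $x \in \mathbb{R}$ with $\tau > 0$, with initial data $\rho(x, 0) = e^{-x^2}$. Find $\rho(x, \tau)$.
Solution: Substitute $\rho = e^{\tau}u$.
Then $\rho_{\tau} = e^{\tau}(u_{\tau} + u)$, $\rho_x = e^{\tau}u_x$; substituting and dividing by $e^{\tau}$, the lower-order terms cancel: $u_{\tau} - u_x = 0$ (standard advection equation).
Data for $u$: $u(x,0) = \rho(x,0) = e^{-x^2}$.
By characteristics ($dx/d\tau = -1$), $u(x,\tau) = f(x + \tau)$ with $f = u( \cdot , 0)$.
So $u(x,\tau) = e^{-(x + \tau)^2}$, and $\rho(x,\tau) = e^{\tau}u(x,\tau)$.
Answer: $\rho(x, \tau) = e^{\tau} e^{-(\tau + x)^2}$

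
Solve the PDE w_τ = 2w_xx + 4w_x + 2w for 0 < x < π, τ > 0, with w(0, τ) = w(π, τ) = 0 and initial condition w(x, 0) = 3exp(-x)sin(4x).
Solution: Substitute w = exp(-x)u, i.e. u = exp(x)w.
By the product rule, w_x = exp(-x)(u_x - u), w_xx = exp(-x)(u_xx - 2u_x + u), w_τ = exp(-x)u_τ.
Substituting into the PDE and dividing by exp(-x): u_τ = 2(u_xx - 2u_x + u) + 4(u_x - u) + 2u.
The lower-order terms cancel, leaving the standard heat equation u_τ = 2u_xx.
Initial data for u: u(x,0) = exp(x)w(x,0) = 3sin(4x). The boundary conditions carry over: u(0,τ) = u(π,τ) = 0.
Solve for u:
  Using separation of variables u = X(x)T(τ):
  Eigenfunctions: sin(nx), n = 1, 2, 3, ...
  General solution: u(x, τ) = Σ c_n sin(nx) exp(-2n² τ)
  Matching u(x,0) = 3sin(4x) term by term: c_4=3.
Hence u(x,τ) = 3exp(-32τ)sin(4x).
Transform back: w(x,τ) = exp(-x)u(x,τ).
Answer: w(x, τ) = 3exp(-x)exp(-32τ)sin(4x)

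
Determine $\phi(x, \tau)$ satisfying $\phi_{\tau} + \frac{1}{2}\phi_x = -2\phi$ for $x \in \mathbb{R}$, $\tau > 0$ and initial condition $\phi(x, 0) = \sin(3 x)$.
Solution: Substitute $\phi = e^{-2\tau}u$.
Then $\phi_{\tau} = e^{-2\tau}(u_{\tau} - 2u)$, $\phi_x = e^{-2\tau}u_x$; substituting and dividing by $e^{-2\tau}$, the lower-order terms cancel: $u_{\tau} + \frac{1}{2}u_x = 0$ (standard advection equation).
Data for $u$: $u(x,0) = \phi(x,0) = \sin(3 x)$.
By characteristics ($dx/d\tau = 1/2$), $u(x,\tau) = f(x - \frac{1}{2}\tau)$ with $f = u( \cdot , 0)$.
So $u(x,\tau) = \sin(3 x - 3 \tau/2)$, and $\phi(x,\tau) = e^{-2\tau}u(x,\tau)$.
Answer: $\phi(x, \tau) = - e^{-2 \tau} \sin(3 \tau/2 - 3 x)$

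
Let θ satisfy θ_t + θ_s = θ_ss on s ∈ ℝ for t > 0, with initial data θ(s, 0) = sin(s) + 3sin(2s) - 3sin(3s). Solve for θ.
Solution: Change to a moving frame: let η = s - t, σ = t and write θ(s,t) = u(η,σ).
By the chain rule θ_t = u_σ - u_η, θ_s = u_η, θ_ss = u_ηη.
Then θ_t + θ_s = u_σ: the advection term cancels and the PDE becomes the heat equation u_σ = u_ηη on η ∈ ℝ.
Initial data: u(η,0) = θ(η,0) = sin(η) + 3sin(2η) - 3sin(3η).
On η ∈ ℝ each mode satisfies (sin(nη))″ = -n² sin(nη), so exp(-n²σ) sin(nη) solves the heat equation; by superposition u(η,σ) = Σ c_n exp(-n²σ) sin(nη).
Reading off the coefficients: c_1=1, c_2=3, c_3=-3, so u(η,σ) = exp(-σ)sin(η) + 3exp(-4σ)sin(2η) - 3exp(-9σ)sin(3η).
Substituting back η = s - t, σ = t: θ(s,t) = u(s - t, t).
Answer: θ(s, t) = exp(-t)sin(s - t) + 3exp(-4t)sin(2s - 2t) - 3exp(-9t)sin(3s - 3t)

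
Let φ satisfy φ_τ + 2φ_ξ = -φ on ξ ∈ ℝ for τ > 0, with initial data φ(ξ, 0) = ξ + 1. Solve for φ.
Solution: Substitute φ = exp(-τ)u.
Then φ_τ = exp(-τ)(u_τ - u), φ_ξ = exp(-τ)u_ξ; substituting and dividing by exp(-τ), the lower-order terms cancel: u_τ + 2u_ξ = 0 (standard advection equation).
Data for u: u(ξ,0) = φ(ξ,0) = ξ + 1.
By characteristics (dξ/dτ = 2), u(ξ,τ) = f(ξ - 2τ) with f = u(·, 0).
So u(ξ,τ) = ξ - 2τ + 1, and φ(ξ,τ) = exp(-τ)u(ξ,τ).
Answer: φ(ξ, τ) = ξexp(-τ) - 2τexp(-τ) + exp(-τ)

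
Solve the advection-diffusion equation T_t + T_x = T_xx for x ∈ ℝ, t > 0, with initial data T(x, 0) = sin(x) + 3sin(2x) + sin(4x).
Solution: Moving frame: η = x - t, σ = t, T = u(η,σ), so T_t = u_σ - u_η and T_xx = u_ηη.
Hence T_t + T_x = u_σ and the PDE becomes the heat equation u_σ = u_ηη on η ∈ ℝ.
Initial data: u(η,0) = T(η,0) = sin(η) + 3sin(2η) + sin(4η). Each mode sin(nη) decays as exp(-n²σ) on ℝ, so u(η,σ) = Σ c_n exp(-n²σ) sin(nη) with c_1=1, c_2=3, c_4=1: u(η,σ) = exp(-σ)sin(η) + 3exp(-4σ)sin(2η) + exp(-16σ)sin(4η).
Substituting back: T(x,t) = u(x - t, t).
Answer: T(x, t) = -exp(-t)sin(t - x) - 3exp(-4t)sin(2t - 2x) - exp(-16t)sin(4t - 4x)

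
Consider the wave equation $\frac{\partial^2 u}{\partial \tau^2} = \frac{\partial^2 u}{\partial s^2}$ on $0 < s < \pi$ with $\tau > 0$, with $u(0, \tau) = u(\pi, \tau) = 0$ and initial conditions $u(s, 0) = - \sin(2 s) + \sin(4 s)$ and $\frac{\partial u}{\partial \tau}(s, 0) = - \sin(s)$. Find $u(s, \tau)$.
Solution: Separating variables: $u = \sum [A_n \cos(\omega_n \tau) + B_n \sin(\omega_n \tau)] \sin(ns)$, $\omega_n = n$. From ICs ($B_n$ = velocity coefficient / $\omega_n$): $A_2=-1, A_4=1, B_1=-1$.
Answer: $u(s, \tau) = - \sin(\tau) \sin(s) -  \sin(2 s) \cos(2 \tau) + \sin(4 s) \cos(4 \tau)$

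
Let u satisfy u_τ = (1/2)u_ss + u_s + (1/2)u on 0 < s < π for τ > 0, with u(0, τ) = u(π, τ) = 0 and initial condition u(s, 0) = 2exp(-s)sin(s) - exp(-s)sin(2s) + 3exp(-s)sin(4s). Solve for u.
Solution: Substitute u = exp(-s)w.
Then u_s = exp(-s)(w_s - w), u_ss = exp(-s)(w_ss - 2w_s + w), u_τ = exp(-s)w_τ; substituting and dividing by exp(-s), the lower-order terms cancel: w_τ = (1/2)w_ss (standard heat equation).
Data for w: w(s,0) = exp(s)u(s,0) = 2sin(s) - sin(2s) + 3sin(4s). The boundary conditions carry over: w(0,τ) = w(π,τ) = 0.
Separating variables: w = Σ c_n exp(-n²τ/2) sin(ns). From w(s,0) = 2sin(s) - sin(2s) + 3sin(4s): c_1=2, c_2=-1, c_4=3.
So w(s,τ) = -exp(-2τ)sin(2s) + 3exp(-8τ)sin(4s) + 2exp(-τ/2)sin(s), and u(s,τ) = exp(-s)w(s,τ).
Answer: u(s, τ) = -exp(-s)exp(-2τ)sin(2s) + 3exp(-s)exp(-8τ)sin(4s) + 2exp(-s)exp(-τ/2)sin(s)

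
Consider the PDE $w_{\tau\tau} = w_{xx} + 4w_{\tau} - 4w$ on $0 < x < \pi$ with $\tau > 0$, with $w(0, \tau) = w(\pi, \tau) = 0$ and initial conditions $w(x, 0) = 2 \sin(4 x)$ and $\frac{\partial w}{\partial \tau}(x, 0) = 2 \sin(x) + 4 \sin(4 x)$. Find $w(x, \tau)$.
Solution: Substitute $w = e^{2\tau}u$, i.e. $u = e^{-2\tau}w$.
By the product rule, $w_{\tau} = e^{2\tau}(u_{\tau} + 2u)$, $w_{\tau\tau} = e^{2\tau}(u_{\tau\tau} + 4u_{\tau} + 4u)$, $w_{xx} = e^{2\tau}u_{xx}$.
Substituting into the PDE and dividing by $e^{2\tau}$: $u_{\tau\tau} + 4u_{\tau} + 4u = u_{xx} + 4(u_{\tau} + 2u) - 4u$.
The lower-order terms cancel, leaving the standard wave equation $u_{\tau\tau} = u_{xx}$.
Initial data for $u$: $u(x,0) = w(x,0) = 2 \sin(4 x)$; $u_{\tau}(x,0) = w_{\tau}(x,0) - 2w(x,0) = 2 \sin(x)$. The boundary conditions carry over: $u(0,\tau) = u(\pi,\tau) = 0$.
Solve for $u$:
  Using separation of variables $u = X(x)T(\tau)$:
  Eigenfunctions: $\sin(nx)$, $n = 1, 2, 3, \ldots$
  General solution: $u(x, \tau) = \sum [A_n \cos(n \tau) + B_n \sin(n \tau)] \sin(nx)$
  From $u(x,0) = 2 \sin(4 x)$: $A_4=2$. From $u_{\tau}(x,0) = 2 \sin(x)$, using $u_{\tau}(x,0) = \sum \omega_n B_n \sin(nx)$ with $\omega_n = n$: $B_1 = 2/1 = 2$.
Hence $u(x,\tau) = 2 \sin(x) \sin(\tau) + 2 \sin(4 x) \cos(4 \tau)$.
Transform back: $w(x,\tau) = e^{2\tau}u(x,\tau)$.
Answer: $w(x, \tau) = 2 e^{2 \tau} \sin(\tau) \sin(x) + 2 e^{2 \tau} \sin(4 x) \cos(4 \tau)$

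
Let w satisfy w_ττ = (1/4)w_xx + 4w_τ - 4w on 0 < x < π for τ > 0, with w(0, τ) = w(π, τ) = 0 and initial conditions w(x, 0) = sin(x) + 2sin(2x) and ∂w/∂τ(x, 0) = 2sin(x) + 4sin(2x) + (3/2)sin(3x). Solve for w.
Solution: Substitute w = exp(2τ)u.
Then w_τ = exp(2τ)(u_τ + 2u), w_ττ = exp(2τ)(u_ττ + 4u_τ + 4u), w_xx = exp(2τ)u_xx; substituting and dividing by exp(2τ), the lower-order terms cancel: u_ττ = (1/4)u_xx (standard wave equation).
Data for u: u(x,0) = w(x,0) = sin(x) + 2sin(2x); u_τ(x,0) = w_τ(x,0) - 2w(x,0) = (3/2)sin(3x). The boundary conditions carry over: u(0,τ) = u(π,τ) = 0.
Separating variables: u = Σ [A_n cos(ω_n τ) + B_n sin(ω_n τ)] sin(nx), ω_n = n/2. From ICs (B_n = velocity coefficient / ω_n): A_1=1, A_2=2, B_3=1.
So u(x,τ) = sin(x)cos(τ/2) + 2sin(2x)cos(τ) + sin(3x)sin(3τ/2), and w(x,τ) = exp(2τ)u(x,τ).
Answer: w(x, τ) = exp(2τ)sin(x)cos(τ/2) + 2exp(2τ)sin(2x)cos(τ) + exp(2τ)sin(3x)sin(3τ/2)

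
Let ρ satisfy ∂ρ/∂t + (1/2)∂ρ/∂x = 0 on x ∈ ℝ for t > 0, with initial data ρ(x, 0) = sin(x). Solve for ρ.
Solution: By method of characteristics (waves move right with speed 1/2):
Along characteristics x - (1/2)t = const, ρ is constant, so ρ(x,t) = f(x - (1/2)t) with f = ρ(·, 0).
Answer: ρ(x, t) = -sin(t/2 - x)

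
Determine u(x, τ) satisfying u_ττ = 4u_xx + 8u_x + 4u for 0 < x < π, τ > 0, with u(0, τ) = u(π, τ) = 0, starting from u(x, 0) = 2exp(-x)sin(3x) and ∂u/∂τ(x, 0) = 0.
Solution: Substitute u = exp(-x)w, i.e. w = exp(x)u.
By the product rule, u_x = exp(-x)(w_x - w), u_xx = exp(-x)(w_xx - 2w_x + w), u_ττ = exp(-x)w_ττ.
Substituting into the PDE and dividing by exp(-x): w_ττ = 4(w_xx - 2w_x + w) + 8(w_x - w) + 4w.
The lower-order terms cancel, leaving the standard wave equation w_ττ = 4w_xx.
Initial data for w: w(x,0) = exp(x)u(x,0) = 2sin(3x); w_τ(x,0) = exp(x)u_τ(x,0) = 0. The boundary conditions carry over: w(0,τ) = w(π,τ) = 0.
Solve for w:
  Using separation of variables w = X(x)T(τ):
  Eigenfunctions: sin(nx), n = 1, 2, 3, ...
  General solution: w(x, τ) = Σ [A_n cos(2n τ) + B_n sin(2n τ)] sin(nx)
  From w(x,0) = 2sin(3x): A_3=2. From w_τ(x,0) = 0: all B_n = 0.
Hence w(x,τ) = 2sin(3x)cos(6τ).
Transform back: u(x,τ) = exp(-x)w(x,τ).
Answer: u(x, τ) = 2exp(-x)sin(3x)cos(6τ)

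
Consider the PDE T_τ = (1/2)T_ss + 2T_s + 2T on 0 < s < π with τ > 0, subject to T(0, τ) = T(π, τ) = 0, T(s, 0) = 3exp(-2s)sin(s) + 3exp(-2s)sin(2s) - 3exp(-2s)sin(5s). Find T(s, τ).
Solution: Substitute T = exp(-2s)u.
Then T_s = exp(-2s)(u_s - 2u), T_ss = exp(-2s)(u_ss - 4u_s + 4u), T_τ = exp(-2s)u_τ; substituting and dividing by exp(-2s), the lower-order terms cancel: u_τ = (1/2)u_ss (standard heat equation).
Data for u: u(s,0) = exp(2s)T(s,0) = 3sin(s) + 3sin(2s) - 3sin(5s). The boundary conditions carry over: u(0,τ) = u(π,τ) = 0.
Separating variables: u = Σ c_n exp(-n²τ/2) sin(ns). From u(s,0) = 3sin(s) + 3sin(2s) - 3sin(5s): c_1=3, c_2=3, c_5=-3.
So u(s,τ) = 3exp(-2τ)sin(2s) + 3exp(-τ/2)sin(s) - 3exp(-25τ/2)sin(5s), and T(s,τ) = exp(-2s)u(s,τ).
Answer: T(s, τ) = 3exp(-2s)exp(-2τ)sin(2s) + 3exp(-2s)exp(-τ/2)sin(s) - 3exp(-2s)exp(-25τ/2)sin(5s)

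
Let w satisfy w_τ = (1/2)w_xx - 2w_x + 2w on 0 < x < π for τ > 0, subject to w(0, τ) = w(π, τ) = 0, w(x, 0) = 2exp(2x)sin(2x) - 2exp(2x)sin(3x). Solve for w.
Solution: Substitute w = exp(2x)u.
Then w_x = exp(2x)(u_x + 2u), w_xx = exp(2x)(u_xx + 4u_x + 4u), w_τ = exp(2x)u_τ; substituting and dividing by exp(2x), the lower-order terms cancel: u_τ = (1/2)u_xx (standard heat equation).
Data for u: u(x,0) = exp(-2x)w(x,0) = 2sin(2x) - 2sin(3x). The boundary conditions carry over: u(0,τ) = u(π,τ) = 0.
Separating variables: u = Σ c_n exp(-n²τ/2) sin(nx). From u(x,0) = 2sin(2x) - 2sin(3x): c_2=2, c_3=-2.
So u(x,τ) = 2exp(-2τ)sin(2x) - 2exp(-9τ/2)sin(3x), and w(x,τ) = exp(2x)u(x,τ).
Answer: w(x, τ) = 2exp(2x)exp(-2τ)sin(2x) - 2exp(2x)exp(-9τ/2)sin(3x)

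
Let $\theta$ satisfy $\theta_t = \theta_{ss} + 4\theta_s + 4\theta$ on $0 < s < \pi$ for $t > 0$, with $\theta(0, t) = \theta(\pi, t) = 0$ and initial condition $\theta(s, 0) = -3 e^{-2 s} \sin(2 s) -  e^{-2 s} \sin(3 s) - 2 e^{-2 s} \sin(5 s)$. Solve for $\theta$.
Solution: Substitute $\theta = e^{-2s}u$.
Then $\theta_s = e^{-2s}(u_s - 2u)$, $\theta_{ss} = e^{-2s}(u_{ss} - 4u_s + 4u)$, $\theta_t = e^{-2s}u_t$; substituting and dividing by $e^{-2s}$, the lower-order terms cancel: $u_t = u_{ss}$ (standard heat equation).
Data for $u$: $u(s,0) = e^{2s}\theta(s,0) = -3 \sin(2 s) - \sin(3 s) - 2 \sin(5 s)$. The boundary conditions carry over: $u(0,t) = u(\pi,t) = 0$.
Separating variables: $u = \sum c_n e^{-n^2t} \sin(ns)$. From $u(s,0) = -3 \sin(2 s) - \sin(3 s) - 2 \sin(5 s)$: $c_2=-3, c_3=-1, c_5=-2$.
So $u(s,t) = -3 e^{-4 t} \sin(2 s) - e^{-9 t} \sin(3 s) - 2 e^{-25 t} \sin(5 s)$, and $\theta(s,t) = e^{-2s}u(s,t)$.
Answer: $\theta(s, t) = -3 e^{-2 s} e^{-4 t} \sin(2 s) -  e^{-2 s} e^{-9 t} \sin(3 s) - 2 e^{-2 s} e^{-25 t} \sin(5 s)$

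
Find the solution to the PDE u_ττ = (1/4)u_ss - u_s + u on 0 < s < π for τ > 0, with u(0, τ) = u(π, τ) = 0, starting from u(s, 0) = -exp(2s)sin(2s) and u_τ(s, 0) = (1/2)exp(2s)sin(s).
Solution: Substitute u = exp(2s)w.
Then u_s = exp(2s)(w_s + 2w), u_ss = exp(2s)(w_ss + 4w_s + 4w), u_ττ = exp(2s)w_ττ; substituting and dividing by exp(2s), the lower-order terms cancel: w_ττ = (1/4)w_ss (standard wave equation).
Data for w: w(s,0) = exp(-2s)u(s,0) = -sin(2s); w_τ(s,0) = exp(-2s)u_τ(s,0) = (1/2)sin(s). The boundary conditions carry over: w(0,τ) = w(π,τ) = 0.
Separating variables: w = Σ [A_n cos(ω_n τ) + B_n sin(ω_n τ)] sin(ns), ω_n = n/2. From ICs (B_n = velocity coefficient / ω_n): A_2=-1, B_1=1.
So w(s,τ) = sin(s)sin(τ/2) - sin(2s)cos(τ), and u(s,τ) = exp(2s)w(s,τ).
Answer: u(s, τ) = exp(2s)sin(s)sin(τ/2) - exp(2s)sin(2s)cos(τ)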